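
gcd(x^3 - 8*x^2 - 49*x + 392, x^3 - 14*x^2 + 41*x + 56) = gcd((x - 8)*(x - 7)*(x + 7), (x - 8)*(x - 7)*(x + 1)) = x^2 - 15*x + 56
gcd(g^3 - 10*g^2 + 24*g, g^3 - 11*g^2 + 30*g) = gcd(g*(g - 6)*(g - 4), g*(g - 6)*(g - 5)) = g^2 - 6*g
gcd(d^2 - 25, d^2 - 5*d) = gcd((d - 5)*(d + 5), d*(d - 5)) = d - 5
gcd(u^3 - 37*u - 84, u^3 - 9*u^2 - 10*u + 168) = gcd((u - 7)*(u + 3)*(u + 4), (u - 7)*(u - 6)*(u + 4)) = u^2 - 3*u - 28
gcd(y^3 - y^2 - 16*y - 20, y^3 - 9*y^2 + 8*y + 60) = y^2 - 3*y - 10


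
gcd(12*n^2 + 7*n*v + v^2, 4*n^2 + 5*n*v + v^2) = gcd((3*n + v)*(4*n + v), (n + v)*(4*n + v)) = 4*n + v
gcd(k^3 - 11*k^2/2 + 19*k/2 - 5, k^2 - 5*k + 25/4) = k - 5/2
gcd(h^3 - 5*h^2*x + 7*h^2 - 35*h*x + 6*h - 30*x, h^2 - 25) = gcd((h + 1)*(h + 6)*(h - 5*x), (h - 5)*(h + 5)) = 1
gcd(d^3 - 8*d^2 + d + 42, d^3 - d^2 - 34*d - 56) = d^2 - 5*d - 14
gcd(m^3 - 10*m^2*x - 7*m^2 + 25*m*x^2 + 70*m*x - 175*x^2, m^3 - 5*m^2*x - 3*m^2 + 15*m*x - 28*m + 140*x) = -m^2 + 5*m*x + 7*m - 35*x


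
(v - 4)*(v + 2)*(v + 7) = v^3 + 5*v^2 - 22*v - 56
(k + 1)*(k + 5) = k^2 + 6*k + 5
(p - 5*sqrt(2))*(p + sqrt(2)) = p^2 - 4*sqrt(2)*p - 10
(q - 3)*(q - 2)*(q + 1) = q^3 - 4*q^2 + q + 6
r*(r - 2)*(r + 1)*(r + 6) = r^4 + 5*r^3 - 8*r^2 - 12*r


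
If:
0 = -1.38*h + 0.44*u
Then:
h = 0.318840579710145*u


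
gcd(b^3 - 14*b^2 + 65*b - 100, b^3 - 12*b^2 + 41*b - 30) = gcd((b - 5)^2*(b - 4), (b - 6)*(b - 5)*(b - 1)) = b - 5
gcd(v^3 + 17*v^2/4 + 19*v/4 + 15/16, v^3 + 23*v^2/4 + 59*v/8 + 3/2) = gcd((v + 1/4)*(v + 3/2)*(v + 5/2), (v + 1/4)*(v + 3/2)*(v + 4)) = v^2 + 7*v/4 + 3/8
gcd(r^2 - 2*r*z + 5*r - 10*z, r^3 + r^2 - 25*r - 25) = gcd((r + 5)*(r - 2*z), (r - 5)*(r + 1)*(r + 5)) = r + 5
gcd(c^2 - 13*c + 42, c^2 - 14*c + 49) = c - 7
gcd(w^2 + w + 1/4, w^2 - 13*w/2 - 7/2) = w + 1/2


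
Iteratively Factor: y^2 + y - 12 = (y + 4)*(y - 3)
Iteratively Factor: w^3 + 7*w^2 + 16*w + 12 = (w + 2)*(w^2 + 5*w + 6) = (w + 2)*(w + 3)*(w + 2)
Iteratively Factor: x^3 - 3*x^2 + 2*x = (x - 1)*(x^2 - 2*x) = x*(x - 1)*(x - 2)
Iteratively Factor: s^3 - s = (s - 1)*(s^2 + s) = (s - 1)*(s + 1)*(s)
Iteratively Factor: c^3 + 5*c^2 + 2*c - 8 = (c + 2)*(c^2 + 3*c - 4) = (c + 2)*(c + 4)*(c - 1)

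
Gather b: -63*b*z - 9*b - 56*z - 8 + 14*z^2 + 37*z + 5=b*(-63*z - 9) + 14*z^2 - 19*z - 3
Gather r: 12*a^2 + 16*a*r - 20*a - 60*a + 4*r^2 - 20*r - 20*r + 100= 12*a^2 - 80*a + 4*r^2 + r*(16*a - 40) + 100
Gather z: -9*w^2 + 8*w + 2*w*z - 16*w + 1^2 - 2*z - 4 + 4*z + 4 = -9*w^2 - 8*w + z*(2*w + 2) + 1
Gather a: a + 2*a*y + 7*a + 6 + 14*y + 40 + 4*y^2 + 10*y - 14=a*(2*y + 8) + 4*y^2 + 24*y + 32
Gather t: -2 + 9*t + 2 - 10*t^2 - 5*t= -10*t^2 + 4*t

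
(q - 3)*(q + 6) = q^2 + 3*q - 18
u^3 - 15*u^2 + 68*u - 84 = (u - 7)*(u - 6)*(u - 2)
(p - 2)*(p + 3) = p^2 + p - 6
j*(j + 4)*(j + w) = j^3 + j^2*w + 4*j^2 + 4*j*w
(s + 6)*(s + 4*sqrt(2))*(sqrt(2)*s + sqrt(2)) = sqrt(2)*s^3 + 8*s^2 + 7*sqrt(2)*s^2 + 6*sqrt(2)*s + 56*s + 48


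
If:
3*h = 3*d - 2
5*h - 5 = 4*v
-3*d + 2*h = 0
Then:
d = -4/3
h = -2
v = -15/4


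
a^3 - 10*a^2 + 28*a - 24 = (a - 6)*(a - 2)^2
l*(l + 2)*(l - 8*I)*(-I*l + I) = -I*l^4 - 8*l^3 - I*l^3 - 8*l^2 + 2*I*l^2 + 16*l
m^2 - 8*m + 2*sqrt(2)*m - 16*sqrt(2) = (m - 8)*(m + 2*sqrt(2))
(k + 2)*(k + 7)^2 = k^3 + 16*k^2 + 77*k + 98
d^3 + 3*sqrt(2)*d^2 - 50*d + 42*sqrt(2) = (d - 3*sqrt(2))*(d - sqrt(2))*(d + 7*sqrt(2))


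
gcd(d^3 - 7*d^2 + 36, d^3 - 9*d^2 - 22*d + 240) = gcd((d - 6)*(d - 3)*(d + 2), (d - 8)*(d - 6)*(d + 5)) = d - 6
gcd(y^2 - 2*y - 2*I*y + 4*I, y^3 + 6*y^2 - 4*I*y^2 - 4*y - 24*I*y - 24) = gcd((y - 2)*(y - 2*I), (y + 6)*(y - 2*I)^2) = y - 2*I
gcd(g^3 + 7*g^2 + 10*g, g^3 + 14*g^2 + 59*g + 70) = g^2 + 7*g + 10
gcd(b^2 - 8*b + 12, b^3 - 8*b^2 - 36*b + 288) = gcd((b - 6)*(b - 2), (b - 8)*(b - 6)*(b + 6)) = b - 6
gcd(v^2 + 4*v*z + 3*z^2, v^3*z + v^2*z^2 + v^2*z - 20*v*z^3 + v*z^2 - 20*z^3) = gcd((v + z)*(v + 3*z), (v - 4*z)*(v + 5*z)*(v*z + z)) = 1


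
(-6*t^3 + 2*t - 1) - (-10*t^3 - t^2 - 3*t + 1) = 4*t^3 + t^2 + 5*t - 2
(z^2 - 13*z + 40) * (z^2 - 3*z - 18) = z^4 - 16*z^3 + 61*z^2 + 114*z - 720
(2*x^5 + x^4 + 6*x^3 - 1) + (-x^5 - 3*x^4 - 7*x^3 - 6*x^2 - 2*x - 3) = x^5 - 2*x^4 - x^3 - 6*x^2 - 2*x - 4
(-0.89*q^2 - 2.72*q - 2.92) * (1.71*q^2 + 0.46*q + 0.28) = -1.5219*q^4 - 5.0606*q^3 - 6.4936*q^2 - 2.1048*q - 0.8176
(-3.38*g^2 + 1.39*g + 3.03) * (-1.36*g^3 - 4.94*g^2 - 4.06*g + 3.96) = 4.5968*g^5 + 14.8068*g^4 + 2.7354*g^3 - 33.9964*g^2 - 6.7974*g + 11.9988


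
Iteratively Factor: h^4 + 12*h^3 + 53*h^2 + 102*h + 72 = (h + 3)*(h^3 + 9*h^2 + 26*h + 24) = (h + 3)^2*(h^2 + 6*h + 8) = (h + 3)^2*(h + 4)*(h + 2)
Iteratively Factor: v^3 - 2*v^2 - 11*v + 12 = (v - 4)*(v^2 + 2*v - 3) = (v - 4)*(v + 3)*(v - 1)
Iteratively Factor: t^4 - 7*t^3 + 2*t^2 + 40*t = (t - 5)*(t^3 - 2*t^2 - 8*t) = t*(t - 5)*(t^2 - 2*t - 8) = t*(t - 5)*(t + 2)*(t - 4)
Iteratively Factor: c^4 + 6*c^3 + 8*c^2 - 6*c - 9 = (c + 3)*(c^3 + 3*c^2 - c - 3) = (c + 3)^2*(c^2 - 1) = (c - 1)*(c + 3)^2*(c + 1)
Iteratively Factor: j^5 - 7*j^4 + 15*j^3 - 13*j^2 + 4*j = (j - 1)*(j^4 - 6*j^3 + 9*j^2 - 4*j) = (j - 1)^2*(j^3 - 5*j^2 + 4*j) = (j - 1)^3*(j^2 - 4*j) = j*(j - 1)^3*(j - 4)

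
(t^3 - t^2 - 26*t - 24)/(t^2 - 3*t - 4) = (t^2 - 2*t - 24)/(t - 4)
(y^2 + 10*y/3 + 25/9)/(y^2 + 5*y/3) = (y + 5/3)/y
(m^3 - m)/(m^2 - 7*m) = (m^2 - 1)/(m - 7)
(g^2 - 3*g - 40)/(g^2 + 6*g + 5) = (g - 8)/(g + 1)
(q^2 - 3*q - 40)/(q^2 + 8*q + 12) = (q^2 - 3*q - 40)/(q^2 + 8*q + 12)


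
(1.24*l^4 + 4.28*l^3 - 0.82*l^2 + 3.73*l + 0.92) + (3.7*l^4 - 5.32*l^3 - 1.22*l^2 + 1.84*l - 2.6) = 4.94*l^4 - 1.04*l^3 - 2.04*l^2 + 5.57*l - 1.68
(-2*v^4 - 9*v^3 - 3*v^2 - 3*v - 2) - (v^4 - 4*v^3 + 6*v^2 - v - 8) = -3*v^4 - 5*v^3 - 9*v^2 - 2*v + 6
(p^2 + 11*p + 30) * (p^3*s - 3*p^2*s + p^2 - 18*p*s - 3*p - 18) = p^5*s + 8*p^4*s + p^4 - 21*p^3*s + 8*p^3 - 288*p^2*s - 21*p^2 - 540*p*s - 288*p - 540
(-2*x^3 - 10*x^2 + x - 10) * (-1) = 2*x^3 + 10*x^2 - x + 10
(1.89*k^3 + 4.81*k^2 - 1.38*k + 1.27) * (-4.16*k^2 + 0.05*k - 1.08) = -7.8624*k^5 - 19.9151*k^4 + 3.9401*k^3 - 10.547*k^2 + 1.5539*k - 1.3716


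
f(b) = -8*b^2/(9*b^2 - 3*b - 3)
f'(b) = -8*b^2*(3 - 18*b)/(9*b^2 - 3*b - 3)^2 - 16*b/(9*b^2 - 3*b - 3)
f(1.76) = -1.26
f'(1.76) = 0.41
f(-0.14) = 0.07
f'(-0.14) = -1.08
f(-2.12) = -0.82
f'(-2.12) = 0.00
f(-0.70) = -1.12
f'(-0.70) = -1.77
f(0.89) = -4.34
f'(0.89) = 29.00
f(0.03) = 0.00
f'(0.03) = 0.15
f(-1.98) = -0.82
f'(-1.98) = -0.00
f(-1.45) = -0.83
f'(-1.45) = -0.05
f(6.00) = -0.95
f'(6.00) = 0.01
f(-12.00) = -0.87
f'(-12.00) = 0.00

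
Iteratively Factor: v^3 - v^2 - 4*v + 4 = (v - 2)*(v^2 + v - 2) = (v - 2)*(v - 1)*(v + 2)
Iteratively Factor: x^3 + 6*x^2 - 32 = (x + 4)*(x^2 + 2*x - 8) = (x - 2)*(x + 4)*(x + 4)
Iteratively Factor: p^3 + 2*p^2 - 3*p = (p)*(p^2 + 2*p - 3) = p*(p + 3)*(p - 1)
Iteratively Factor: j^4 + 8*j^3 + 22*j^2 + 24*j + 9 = (j + 1)*(j^3 + 7*j^2 + 15*j + 9) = (j + 1)^2*(j^2 + 6*j + 9) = (j + 1)^2*(j + 3)*(j + 3)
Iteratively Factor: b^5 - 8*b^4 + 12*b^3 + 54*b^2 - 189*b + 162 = (b - 3)*(b^4 - 5*b^3 - 3*b^2 + 45*b - 54) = (b - 3)^2*(b^3 - 2*b^2 - 9*b + 18) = (b - 3)^2*(b + 3)*(b^2 - 5*b + 6) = (b - 3)^3*(b + 3)*(b - 2)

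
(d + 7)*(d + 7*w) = d^2 + 7*d*w + 7*d + 49*w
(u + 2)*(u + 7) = u^2 + 9*u + 14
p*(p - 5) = p^2 - 5*p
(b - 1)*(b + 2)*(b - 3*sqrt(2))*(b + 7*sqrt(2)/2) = b^4 + sqrt(2)*b^3/2 + b^3 - 23*b^2 + sqrt(2)*b^2/2 - 21*b - sqrt(2)*b + 42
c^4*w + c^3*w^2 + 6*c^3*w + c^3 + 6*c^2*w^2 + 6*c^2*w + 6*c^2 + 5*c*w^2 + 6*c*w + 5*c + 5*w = (c + 1)*(c + 5)*(c + w)*(c*w + 1)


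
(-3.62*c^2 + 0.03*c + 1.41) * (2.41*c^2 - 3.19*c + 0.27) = -8.7242*c^4 + 11.6201*c^3 + 2.325*c^2 - 4.4898*c + 0.3807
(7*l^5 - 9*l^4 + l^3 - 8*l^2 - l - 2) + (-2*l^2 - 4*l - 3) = 7*l^5 - 9*l^4 + l^3 - 10*l^2 - 5*l - 5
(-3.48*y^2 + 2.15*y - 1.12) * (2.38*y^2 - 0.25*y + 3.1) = -8.2824*y^4 + 5.987*y^3 - 13.9911*y^2 + 6.945*y - 3.472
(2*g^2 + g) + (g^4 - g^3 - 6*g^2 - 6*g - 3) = g^4 - g^3 - 4*g^2 - 5*g - 3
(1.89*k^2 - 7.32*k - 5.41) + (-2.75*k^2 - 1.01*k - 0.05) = -0.86*k^2 - 8.33*k - 5.46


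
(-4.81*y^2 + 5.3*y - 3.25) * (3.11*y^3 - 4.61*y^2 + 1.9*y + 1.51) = -14.9591*y^5 + 38.6571*y^4 - 43.6795*y^3 + 17.7894*y^2 + 1.828*y - 4.9075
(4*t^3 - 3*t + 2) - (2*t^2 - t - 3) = 4*t^3 - 2*t^2 - 2*t + 5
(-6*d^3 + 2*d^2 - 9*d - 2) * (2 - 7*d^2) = 42*d^5 - 14*d^4 + 51*d^3 + 18*d^2 - 18*d - 4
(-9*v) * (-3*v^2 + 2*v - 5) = 27*v^3 - 18*v^2 + 45*v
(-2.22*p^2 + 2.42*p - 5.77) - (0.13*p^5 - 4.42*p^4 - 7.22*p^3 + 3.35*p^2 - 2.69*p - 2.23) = -0.13*p^5 + 4.42*p^4 + 7.22*p^3 - 5.57*p^2 + 5.11*p - 3.54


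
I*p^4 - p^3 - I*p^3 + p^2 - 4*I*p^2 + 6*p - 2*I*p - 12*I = (p - 3)*(p + 2)*(p + 2*I)*(I*p + 1)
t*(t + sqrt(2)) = t^2 + sqrt(2)*t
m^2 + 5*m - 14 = (m - 2)*(m + 7)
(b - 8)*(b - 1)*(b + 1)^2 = b^4 - 7*b^3 - 9*b^2 + 7*b + 8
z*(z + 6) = z^2 + 6*z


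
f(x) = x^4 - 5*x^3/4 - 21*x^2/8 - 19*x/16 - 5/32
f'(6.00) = 696.31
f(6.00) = 924.22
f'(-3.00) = -127.19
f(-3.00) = 94.53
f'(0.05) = -1.46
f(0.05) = -0.22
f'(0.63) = -4.98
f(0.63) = -2.10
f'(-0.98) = -3.41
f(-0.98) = 0.59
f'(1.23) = -5.87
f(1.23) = -5.63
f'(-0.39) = 0.05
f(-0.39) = 0.00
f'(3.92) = 161.55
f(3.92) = 115.68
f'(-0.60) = -0.25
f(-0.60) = 0.01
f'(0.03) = -1.35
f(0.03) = -0.19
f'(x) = 4*x^3 - 15*x^2/4 - 21*x/4 - 19/16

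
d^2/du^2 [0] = 0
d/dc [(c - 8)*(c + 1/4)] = 2*c - 31/4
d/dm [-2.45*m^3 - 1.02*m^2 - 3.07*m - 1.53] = -7.35*m^2 - 2.04*m - 3.07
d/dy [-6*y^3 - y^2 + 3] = 2*y*(-9*y - 1)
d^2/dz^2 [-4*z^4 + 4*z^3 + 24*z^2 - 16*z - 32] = -48*z^2 + 24*z + 48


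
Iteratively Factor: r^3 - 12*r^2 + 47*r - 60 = (r - 5)*(r^2 - 7*r + 12) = (r - 5)*(r - 3)*(r - 4)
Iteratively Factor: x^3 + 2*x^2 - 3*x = (x)*(x^2 + 2*x - 3) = x*(x - 1)*(x + 3)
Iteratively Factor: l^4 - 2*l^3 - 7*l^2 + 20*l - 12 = (l - 2)*(l^3 - 7*l + 6) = (l - 2)*(l + 3)*(l^2 - 3*l + 2) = (l - 2)^2*(l + 3)*(l - 1)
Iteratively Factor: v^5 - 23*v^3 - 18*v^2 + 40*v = (v - 5)*(v^4 + 5*v^3 + 2*v^2 - 8*v) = (v - 5)*(v - 1)*(v^3 + 6*v^2 + 8*v) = v*(v - 5)*(v - 1)*(v^2 + 6*v + 8) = v*(v - 5)*(v - 1)*(v + 4)*(v + 2)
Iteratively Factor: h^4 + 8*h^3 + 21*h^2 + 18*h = (h + 3)*(h^3 + 5*h^2 + 6*h) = h*(h + 3)*(h^2 + 5*h + 6) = h*(h + 2)*(h + 3)*(h + 3)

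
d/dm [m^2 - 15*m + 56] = 2*m - 15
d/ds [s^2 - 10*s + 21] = 2*s - 10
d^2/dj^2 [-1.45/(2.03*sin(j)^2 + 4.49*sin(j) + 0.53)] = (23.90122*sin(j)^4 + 39.648945*sin(j)^3 - 12.859905*sin(j)^2 - 82.748455*sin(j) - 55.34418)/(2.03*sin(j)^2 + 4.49*sin(j) + 0.53)^3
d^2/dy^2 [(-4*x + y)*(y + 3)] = 2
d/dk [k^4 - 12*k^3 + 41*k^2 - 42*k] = 4*k^3 - 36*k^2 + 82*k - 42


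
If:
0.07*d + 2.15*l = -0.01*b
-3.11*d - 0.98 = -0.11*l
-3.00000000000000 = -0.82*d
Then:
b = -24179.98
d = 3.66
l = 112.35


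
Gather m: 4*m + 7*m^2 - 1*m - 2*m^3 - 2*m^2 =-2*m^3 + 5*m^2 + 3*m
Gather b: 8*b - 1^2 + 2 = 8*b + 1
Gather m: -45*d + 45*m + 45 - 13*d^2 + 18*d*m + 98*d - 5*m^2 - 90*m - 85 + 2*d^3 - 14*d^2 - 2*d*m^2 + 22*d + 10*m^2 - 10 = 2*d^3 - 27*d^2 + 75*d + m^2*(5 - 2*d) + m*(18*d - 45) - 50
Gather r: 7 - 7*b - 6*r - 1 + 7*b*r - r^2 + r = -7*b - r^2 + r*(7*b - 5) + 6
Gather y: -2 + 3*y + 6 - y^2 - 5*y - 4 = -y^2 - 2*y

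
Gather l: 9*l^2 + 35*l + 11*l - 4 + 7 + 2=9*l^2 + 46*l + 5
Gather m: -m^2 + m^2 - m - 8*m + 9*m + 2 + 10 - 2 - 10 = 0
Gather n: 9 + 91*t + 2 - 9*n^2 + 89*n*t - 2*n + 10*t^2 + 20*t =-9*n^2 + n*(89*t - 2) + 10*t^2 + 111*t + 11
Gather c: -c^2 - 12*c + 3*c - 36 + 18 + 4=-c^2 - 9*c - 14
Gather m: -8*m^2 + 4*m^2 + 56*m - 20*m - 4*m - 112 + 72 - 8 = -4*m^2 + 32*m - 48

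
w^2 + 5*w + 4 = (w + 1)*(w + 4)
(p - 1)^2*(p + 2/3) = p^3 - 4*p^2/3 - p/3 + 2/3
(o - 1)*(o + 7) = o^2 + 6*o - 7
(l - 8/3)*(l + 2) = l^2 - 2*l/3 - 16/3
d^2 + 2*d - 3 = (d - 1)*(d + 3)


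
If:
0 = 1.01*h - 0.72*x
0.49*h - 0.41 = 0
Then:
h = 0.84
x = 1.17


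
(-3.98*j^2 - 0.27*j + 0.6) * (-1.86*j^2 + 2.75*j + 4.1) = 7.4028*j^4 - 10.4428*j^3 - 18.1765*j^2 + 0.543*j + 2.46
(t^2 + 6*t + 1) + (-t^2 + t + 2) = 7*t + 3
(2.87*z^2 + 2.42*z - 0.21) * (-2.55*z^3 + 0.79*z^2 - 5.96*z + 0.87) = -7.3185*z^5 - 3.9037*z^4 - 14.6579*z^3 - 12.0922*z^2 + 3.357*z - 0.1827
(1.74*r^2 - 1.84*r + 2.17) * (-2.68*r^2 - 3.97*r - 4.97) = -4.6632*r^4 - 1.9766*r^3 - 7.1586*r^2 + 0.5299*r - 10.7849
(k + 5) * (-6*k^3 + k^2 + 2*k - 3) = -6*k^4 - 29*k^3 + 7*k^2 + 7*k - 15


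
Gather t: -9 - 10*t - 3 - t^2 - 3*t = -t^2 - 13*t - 12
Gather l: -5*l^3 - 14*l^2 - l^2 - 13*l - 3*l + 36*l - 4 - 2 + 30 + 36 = -5*l^3 - 15*l^2 + 20*l + 60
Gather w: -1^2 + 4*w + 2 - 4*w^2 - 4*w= 1 - 4*w^2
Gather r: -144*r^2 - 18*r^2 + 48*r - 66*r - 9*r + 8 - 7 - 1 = -162*r^2 - 27*r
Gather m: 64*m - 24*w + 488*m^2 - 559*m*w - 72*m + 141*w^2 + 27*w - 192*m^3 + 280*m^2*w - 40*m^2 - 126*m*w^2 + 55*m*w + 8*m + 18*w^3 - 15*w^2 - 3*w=-192*m^3 + m^2*(280*w + 448) + m*(-126*w^2 - 504*w) + 18*w^3 + 126*w^2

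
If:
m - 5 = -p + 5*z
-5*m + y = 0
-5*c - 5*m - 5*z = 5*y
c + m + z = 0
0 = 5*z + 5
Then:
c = 1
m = 0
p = 0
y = 0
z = -1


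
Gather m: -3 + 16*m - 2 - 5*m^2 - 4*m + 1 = -5*m^2 + 12*m - 4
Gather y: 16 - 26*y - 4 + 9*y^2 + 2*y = 9*y^2 - 24*y + 12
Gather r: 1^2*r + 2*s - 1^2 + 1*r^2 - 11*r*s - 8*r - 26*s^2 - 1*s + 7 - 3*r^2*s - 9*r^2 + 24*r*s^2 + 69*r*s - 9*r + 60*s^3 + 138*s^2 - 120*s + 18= r^2*(-3*s - 8) + r*(24*s^2 + 58*s - 16) + 60*s^3 + 112*s^2 - 119*s + 24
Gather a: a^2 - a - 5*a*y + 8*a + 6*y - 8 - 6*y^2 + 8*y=a^2 + a*(7 - 5*y) - 6*y^2 + 14*y - 8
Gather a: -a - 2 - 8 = -a - 10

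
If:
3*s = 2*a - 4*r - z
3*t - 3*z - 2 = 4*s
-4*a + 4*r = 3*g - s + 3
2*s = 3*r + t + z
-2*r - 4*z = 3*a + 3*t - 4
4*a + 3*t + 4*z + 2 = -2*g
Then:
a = 3196/939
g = -3037/939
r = 1378/939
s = 326/313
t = -124/939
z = -2054/939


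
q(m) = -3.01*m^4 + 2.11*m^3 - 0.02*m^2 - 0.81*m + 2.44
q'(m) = -12.04*m^3 + 6.33*m^2 - 0.04*m - 0.81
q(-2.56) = -160.30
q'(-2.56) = 242.77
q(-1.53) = -20.42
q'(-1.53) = 57.19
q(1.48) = -6.40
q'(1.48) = -26.04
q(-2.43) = -130.94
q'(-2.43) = 209.43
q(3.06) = -203.68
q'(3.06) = -286.64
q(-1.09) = -3.68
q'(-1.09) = 22.35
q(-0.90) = -0.36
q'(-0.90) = 13.13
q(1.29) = -2.44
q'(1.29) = -16.17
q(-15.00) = -159492.41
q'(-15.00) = 42059.04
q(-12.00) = -66052.16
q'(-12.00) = 21716.31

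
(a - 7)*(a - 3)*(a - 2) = a^3 - 12*a^2 + 41*a - 42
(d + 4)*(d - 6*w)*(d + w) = d^3 - 5*d^2*w + 4*d^2 - 6*d*w^2 - 20*d*w - 24*w^2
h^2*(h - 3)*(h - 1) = h^4 - 4*h^3 + 3*h^2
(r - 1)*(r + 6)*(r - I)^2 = r^4 + 5*r^3 - 2*I*r^3 - 7*r^2 - 10*I*r^2 - 5*r + 12*I*r + 6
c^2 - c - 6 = (c - 3)*(c + 2)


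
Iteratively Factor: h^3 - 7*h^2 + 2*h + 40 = (h - 4)*(h^2 - 3*h - 10) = (h - 4)*(h + 2)*(h - 5)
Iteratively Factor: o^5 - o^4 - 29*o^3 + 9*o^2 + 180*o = (o)*(o^4 - o^3 - 29*o^2 + 9*o + 180) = o*(o - 5)*(o^3 + 4*o^2 - 9*o - 36) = o*(o - 5)*(o + 3)*(o^2 + o - 12) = o*(o - 5)*(o + 3)*(o + 4)*(o - 3)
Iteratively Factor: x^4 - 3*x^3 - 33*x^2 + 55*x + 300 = (x + 3)*(x^3 - 6*x^2 - 15*x + 100) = (x - 5)*(x + 3)*(x^2 - x - 20) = (x - 5)^2*(x + 3)*(x + 4)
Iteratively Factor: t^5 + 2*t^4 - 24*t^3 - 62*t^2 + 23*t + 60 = (t + 4)*(t^4 - 2*t^3 - 16*t^2 + 2*t + 15) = (t - 1)*(t + 4)*(t^3 - t^2 - 17*t - 15) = (t - 5)*(t - 1)*(t + 4)*(t^2 + 4*t + 3) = (t - 5)*(t - 1)*(t + 3)*(t + 4)*(t + 1)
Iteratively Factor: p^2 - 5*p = (p - 5)*(p)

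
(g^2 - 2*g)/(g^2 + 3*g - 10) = g/(g + 5)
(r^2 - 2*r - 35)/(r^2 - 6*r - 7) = (r + 5)/(r + 1)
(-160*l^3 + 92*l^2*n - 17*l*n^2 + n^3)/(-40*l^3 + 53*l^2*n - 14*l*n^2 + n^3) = (4*l - n)/(l - n)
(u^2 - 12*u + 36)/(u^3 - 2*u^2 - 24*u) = (u - 6)/(u*(u + 4))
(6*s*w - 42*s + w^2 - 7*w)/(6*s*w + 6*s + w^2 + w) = (w - 7)/(w + 1)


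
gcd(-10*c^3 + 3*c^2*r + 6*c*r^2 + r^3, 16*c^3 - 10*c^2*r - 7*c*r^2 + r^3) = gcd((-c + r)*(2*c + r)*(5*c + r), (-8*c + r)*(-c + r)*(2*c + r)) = -2*c^2 + c*r + r^2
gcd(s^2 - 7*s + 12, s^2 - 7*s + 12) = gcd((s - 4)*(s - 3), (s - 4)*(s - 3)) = s^2 - 7*s + 12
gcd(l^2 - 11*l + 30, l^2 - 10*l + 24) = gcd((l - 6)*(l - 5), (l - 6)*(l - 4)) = l - 6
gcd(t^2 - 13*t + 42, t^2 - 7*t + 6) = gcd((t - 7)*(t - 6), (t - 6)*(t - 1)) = t - 6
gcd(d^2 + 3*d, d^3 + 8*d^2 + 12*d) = d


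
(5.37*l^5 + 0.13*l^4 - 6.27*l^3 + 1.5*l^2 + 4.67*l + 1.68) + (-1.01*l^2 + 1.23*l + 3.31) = 5.37*l^5 + 0.13*l^4 - 6.27*l^3 + 0.49*l^2 + 5.9*l + 4.99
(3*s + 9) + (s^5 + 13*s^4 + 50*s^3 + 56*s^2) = s^5 + 13*s^4 + 50*s^3 + 56*s^2 + 3*s + 9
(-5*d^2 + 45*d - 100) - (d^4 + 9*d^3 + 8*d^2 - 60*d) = -d^4 - 9*d^3 - 13*d^2 + 105*d - 100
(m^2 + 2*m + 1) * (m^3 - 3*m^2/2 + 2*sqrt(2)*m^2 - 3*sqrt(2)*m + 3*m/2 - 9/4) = m^5 + m^4/2 + 2*sqrt(2)*m^4 - m^3/2 + sqrt(2)*m^3 - 4*sqrt(2)*m^2 - 3*m^2/4 - 3*sqrt(2)*m - 3*m - 9/4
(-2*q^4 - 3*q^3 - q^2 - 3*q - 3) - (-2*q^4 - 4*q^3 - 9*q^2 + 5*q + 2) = q^3 + 8*q^2 - 8*q - 5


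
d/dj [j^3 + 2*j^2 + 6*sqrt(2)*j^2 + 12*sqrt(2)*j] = 3*j^2 + 4*j + 12*sqrt(2)*j + 12*sqrt(2)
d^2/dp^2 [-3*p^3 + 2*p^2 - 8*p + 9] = 4 - 18*p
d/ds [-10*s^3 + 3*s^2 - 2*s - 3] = -30*s^2 + 6*s - 2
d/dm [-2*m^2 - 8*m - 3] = -4*m - 8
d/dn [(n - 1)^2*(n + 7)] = (n - 1)*(3*n + 13)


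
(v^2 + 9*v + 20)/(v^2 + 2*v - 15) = (v + 4)/(v - 3)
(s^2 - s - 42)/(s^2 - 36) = (s - 7)/(s - 6)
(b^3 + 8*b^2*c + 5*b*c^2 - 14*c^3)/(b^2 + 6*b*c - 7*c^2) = b + 2*c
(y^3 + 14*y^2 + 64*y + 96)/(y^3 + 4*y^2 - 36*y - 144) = (y + 4)/(y - 6)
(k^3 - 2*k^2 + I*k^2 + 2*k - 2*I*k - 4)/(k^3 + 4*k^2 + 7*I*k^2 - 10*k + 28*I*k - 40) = (k^2 - k*(2 + I) + 2*I)/(k^2 + k*(4 + 5*I) + 20*I)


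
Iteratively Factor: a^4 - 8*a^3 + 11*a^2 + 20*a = (a)*(a^3 - 8*a^2 + 11*a + 20) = a*(a + 1)*(a^2 - 9*a + 20) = a*(a - 4)*(a + 1)*(a - 5)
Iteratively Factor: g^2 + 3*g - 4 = (g - 1)*(g + 4)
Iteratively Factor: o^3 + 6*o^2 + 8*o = (o + 4)*(o^2 + 2*o) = o*(o + 4)*(o + 2)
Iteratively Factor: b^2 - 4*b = (b - 4)*(b)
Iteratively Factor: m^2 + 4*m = (m + 4)*(m)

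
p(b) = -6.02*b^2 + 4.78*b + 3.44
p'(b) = 4.78 - 12.04*b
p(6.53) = -222.04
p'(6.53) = -73.84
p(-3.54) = -88.92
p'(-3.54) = 47.40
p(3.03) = -37.35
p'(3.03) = -31.70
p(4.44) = -94.01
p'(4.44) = -48.68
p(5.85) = -174.62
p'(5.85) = -65.65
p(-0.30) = 1.46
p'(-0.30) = 8.39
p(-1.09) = -8.92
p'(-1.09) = 17.90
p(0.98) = 2.34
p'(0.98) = -7.02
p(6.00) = -184.60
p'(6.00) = -67.46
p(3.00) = -36.40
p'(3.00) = -31.34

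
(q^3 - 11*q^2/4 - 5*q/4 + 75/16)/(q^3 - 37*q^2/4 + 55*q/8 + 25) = (q - 3/2)/(q - 8)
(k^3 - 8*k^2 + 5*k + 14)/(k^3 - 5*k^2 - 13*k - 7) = (k - 2)/(k + 1)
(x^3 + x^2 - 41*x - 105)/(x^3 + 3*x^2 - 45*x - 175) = (x + 3)/(x + 5)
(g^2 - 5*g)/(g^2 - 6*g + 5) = g/(g - 1)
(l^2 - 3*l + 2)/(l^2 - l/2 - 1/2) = 2*(l - 2)/(2*l + 1)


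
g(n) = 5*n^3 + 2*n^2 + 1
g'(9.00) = 1251.00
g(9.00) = 3808.00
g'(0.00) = 0.00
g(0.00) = 1.00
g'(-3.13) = 134.43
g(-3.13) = -132.73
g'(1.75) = 52.94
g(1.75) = 33.92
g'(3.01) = 147.94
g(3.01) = 155.47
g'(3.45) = 192.34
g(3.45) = 230.12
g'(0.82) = 13.37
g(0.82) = 5.10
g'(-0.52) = 1.98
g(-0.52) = 0.84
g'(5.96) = 556.66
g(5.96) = 1130.59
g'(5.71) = 511.90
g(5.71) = 997.06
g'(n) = 15*n^2 + 4*n = n*(15*n + 4)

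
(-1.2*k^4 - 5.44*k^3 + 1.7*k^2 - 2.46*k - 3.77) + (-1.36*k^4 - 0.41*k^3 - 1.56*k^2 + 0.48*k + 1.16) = -2.56*k^4 - 5.85*k^3 + 0.14*k^2 - 1.98*k - 2.61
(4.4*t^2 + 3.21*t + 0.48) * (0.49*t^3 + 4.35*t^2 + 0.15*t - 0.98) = 2.156*t^5 + 20.7129*t^4 + 14.8587*t^3 - 1.7425*t^2 - 3.0738*t - 0.4704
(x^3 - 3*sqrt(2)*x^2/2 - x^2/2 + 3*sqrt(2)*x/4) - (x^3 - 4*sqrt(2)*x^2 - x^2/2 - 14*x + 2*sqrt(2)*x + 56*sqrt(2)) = 5*sqrt(2)*x^2/2 - 5*sqrt(2)*x/4 + 14*x - 56*sqrt(2)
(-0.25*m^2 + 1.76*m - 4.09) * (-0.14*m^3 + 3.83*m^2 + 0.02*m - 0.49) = 0.035*m^5 - 1.2039*m^4 + 7.3084*m^3 - 15.507*m^2 - 0.9442*m + 2.0041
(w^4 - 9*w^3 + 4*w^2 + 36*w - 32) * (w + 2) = w^5 - 7*w^4 - 14*w^3 + 44*w^2 + 40*w - 64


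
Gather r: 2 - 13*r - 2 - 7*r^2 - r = -7*r^2 - 14*r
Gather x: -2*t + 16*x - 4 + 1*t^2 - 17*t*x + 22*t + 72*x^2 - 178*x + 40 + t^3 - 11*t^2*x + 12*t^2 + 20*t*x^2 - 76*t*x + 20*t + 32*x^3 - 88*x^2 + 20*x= t^3 + 13*t^2 + 40*t + 32*x^3 + x^2*(20*t - 16) + x*(-11*t^2 - 93*t - 142) + 36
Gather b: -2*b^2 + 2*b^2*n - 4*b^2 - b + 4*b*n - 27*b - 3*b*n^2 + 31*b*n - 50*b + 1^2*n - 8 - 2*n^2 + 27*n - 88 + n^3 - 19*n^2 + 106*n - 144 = b^2*(2*n - 6) + b*(-3*n^2 + 35*n - 78) + n^3 - 21*n^2 + 134*n - 240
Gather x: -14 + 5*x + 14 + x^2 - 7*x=x^2 - 2*x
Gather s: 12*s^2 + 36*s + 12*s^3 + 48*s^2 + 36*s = 12*s^3 + 60*s^2 + 72*s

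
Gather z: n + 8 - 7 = n + 1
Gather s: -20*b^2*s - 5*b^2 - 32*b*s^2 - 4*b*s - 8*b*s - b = -5*b^2 - 32*b*s^2 - b + s*(-20*b^2 - 12*b)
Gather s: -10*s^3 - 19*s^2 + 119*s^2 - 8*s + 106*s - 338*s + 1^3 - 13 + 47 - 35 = -10*s^3 + 100*s^2 - 240*s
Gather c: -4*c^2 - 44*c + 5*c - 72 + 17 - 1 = -4*c^2 - 39*c - 56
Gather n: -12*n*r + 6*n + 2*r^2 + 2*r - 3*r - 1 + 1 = n*(6 - 12*r) + 2*r^2 - r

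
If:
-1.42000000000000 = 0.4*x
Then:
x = -3.55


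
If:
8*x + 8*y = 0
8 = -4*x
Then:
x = -2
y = 2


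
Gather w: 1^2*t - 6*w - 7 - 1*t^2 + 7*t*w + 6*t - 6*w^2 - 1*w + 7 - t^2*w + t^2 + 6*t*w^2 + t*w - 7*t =w^2*(6*t - 6) + w*(-t^2 + 8*t - 7)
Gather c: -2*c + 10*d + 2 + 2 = -2*c + 10*d + 4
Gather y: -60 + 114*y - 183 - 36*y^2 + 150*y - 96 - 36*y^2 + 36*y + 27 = -72*y^2 + 300*y - 312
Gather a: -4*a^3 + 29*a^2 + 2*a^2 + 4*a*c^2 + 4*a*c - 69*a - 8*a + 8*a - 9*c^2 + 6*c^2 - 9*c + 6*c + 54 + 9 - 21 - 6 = -4*a^3 + 31*a^2 + a*(4*c^2 + 4*c - 69) - 3*c^2 - 3*c + 36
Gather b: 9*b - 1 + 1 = 9*b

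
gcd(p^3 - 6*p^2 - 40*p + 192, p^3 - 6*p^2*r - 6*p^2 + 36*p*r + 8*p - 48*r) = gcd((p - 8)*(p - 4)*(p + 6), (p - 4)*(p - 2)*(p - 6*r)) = p - 4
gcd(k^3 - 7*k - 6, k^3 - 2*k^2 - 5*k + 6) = k^2 - k - 6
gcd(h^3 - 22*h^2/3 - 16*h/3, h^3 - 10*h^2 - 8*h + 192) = h - 8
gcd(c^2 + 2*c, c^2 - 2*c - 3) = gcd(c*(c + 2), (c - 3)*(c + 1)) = 1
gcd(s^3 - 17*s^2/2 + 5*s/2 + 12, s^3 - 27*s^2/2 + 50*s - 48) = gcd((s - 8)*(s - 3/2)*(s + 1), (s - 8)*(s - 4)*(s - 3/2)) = s^2 - 19*s/2 + 12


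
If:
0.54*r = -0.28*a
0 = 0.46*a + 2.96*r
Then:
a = 0.00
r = 0.00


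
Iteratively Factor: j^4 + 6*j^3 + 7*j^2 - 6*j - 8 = (j - 1)*(j^3 + 7*j^2 + 14*j + 8) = (j - 1)*(j + 1)*(j^2 + 6*j + 8) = (j - 1)*(j + 1)*(j + 2)*(j + 4)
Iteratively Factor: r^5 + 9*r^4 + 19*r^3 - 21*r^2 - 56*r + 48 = (r + 4)*(r^4 + 5*r^3 - r^2 - 17*r + 12) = (r - 1)*(r + 4)*(r^3 + 6*r^2 + 5*r - 12) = (r - 1)*(r + 4)^2*(r^2 + 2*r - 3) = (r - 1)^2*(r + 4)^2*(r + 3)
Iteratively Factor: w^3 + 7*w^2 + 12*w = (w + 4)*(w^2 + 3*w) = (w + 3)*(w + 4)*(w)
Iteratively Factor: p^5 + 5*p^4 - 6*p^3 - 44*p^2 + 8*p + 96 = (p - 2)*(p^4 + 7*p^3 + 8*p^2 - 28*p - 48) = (p - 2)*(p + 2)*(p^3 + 5*p^2 - 2*p - 24) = (p - 2)*(p + 2)*(p + 4)*(p^2 + p - 6) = (p - 2)^2*(p + 2)*(p + 4)*(p + 3)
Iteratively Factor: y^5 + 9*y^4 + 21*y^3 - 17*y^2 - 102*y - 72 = (y + 4)*(y^4 + 5*y^3 + y^2 - 21*y - 18) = (y - 2)*(y + 4)*(y^3 + 7*y^2 + 15*y + 9) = (y - 2)*(y + 3)*(y + 4)*(y^2 + 4*y + 3) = (y - 2)*(y + 3)^2*(y + 4)*(y + 1)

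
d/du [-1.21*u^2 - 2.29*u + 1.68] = -2.42*u - 2.29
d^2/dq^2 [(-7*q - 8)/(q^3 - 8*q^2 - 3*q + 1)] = 2*(-(7*q + 8)*(-3*q^2 + 16*q + 3)^2 + (21*q^2 - 112*q + (3*q - 8)*(7*q + 8) - 21)*(q^3 - 8*q^2 - 3*q + 1))/(q^3 - 8*q^2 - 3*q + 1)^3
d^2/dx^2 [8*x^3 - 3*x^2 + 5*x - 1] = 48*x - 6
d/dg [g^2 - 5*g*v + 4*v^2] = 2*g - 5*v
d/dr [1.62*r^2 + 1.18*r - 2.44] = 3.24*r + 1.18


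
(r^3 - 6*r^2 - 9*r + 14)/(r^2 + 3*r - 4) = (r^2 - 5*r - 14)/(r + 4)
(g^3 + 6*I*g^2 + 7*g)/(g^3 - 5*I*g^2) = (g^2 + 6*I*g + 7)/(g*(g - 5*I))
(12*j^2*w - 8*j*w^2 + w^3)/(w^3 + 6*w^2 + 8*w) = (12*j^2 - 8*j*w + w^2)/(w^2 + 6*w + 8)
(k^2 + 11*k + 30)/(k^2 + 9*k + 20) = (k + 6)/(k + 4)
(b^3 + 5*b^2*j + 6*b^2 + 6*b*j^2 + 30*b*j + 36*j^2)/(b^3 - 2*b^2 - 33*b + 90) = (b^2 + 5*b*j + 6*j^2)/(b^2 - 8*b + 15)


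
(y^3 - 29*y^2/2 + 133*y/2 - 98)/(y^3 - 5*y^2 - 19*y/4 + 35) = 2*(y - 7)/(2*y + 5)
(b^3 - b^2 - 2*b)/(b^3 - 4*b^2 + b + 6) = b/(b - 3)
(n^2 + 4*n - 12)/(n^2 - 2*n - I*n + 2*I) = (n + 6)/(n - I)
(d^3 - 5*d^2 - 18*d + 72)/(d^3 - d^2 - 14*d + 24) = (d - 6)/(d - 2)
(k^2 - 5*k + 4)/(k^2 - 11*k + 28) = (k - 1)/(k - 7)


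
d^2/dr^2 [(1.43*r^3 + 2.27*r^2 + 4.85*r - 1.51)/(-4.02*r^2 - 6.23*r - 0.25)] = (2.8421709430404e-14*r^5 - 151.18399*r^3 + 146.737974*r^2 + 255.613326*r + 129.003858)/(64.964808*r^6 + 302.037876*r^5 + 480.203874*r^4 + 279.371267*r^3 + 29.863425*r^2 + 1.168125*r + 0.015625)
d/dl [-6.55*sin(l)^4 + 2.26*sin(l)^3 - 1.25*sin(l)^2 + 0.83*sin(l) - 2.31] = (-26.2*sin(l)^3 + 6.78*sin(l)^2 - 2.5*sin(l) + 0.83)*cos(l)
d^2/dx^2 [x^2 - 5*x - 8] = 2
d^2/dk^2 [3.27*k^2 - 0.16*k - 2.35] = 6.54000000000000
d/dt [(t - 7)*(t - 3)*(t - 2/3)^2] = 4*t^3 - 34*t^2 + 626*t/9 - 292/9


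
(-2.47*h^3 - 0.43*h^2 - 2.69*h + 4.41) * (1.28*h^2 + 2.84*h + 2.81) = -3.1616*h^5 - 7.5652*h^4 - 11.6051*h^3 - 3.2031*h^2 + 4.9655*h + 12.3921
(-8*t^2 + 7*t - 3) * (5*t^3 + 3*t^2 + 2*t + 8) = -40*t^5 + 11*t^4 - 10*t^3 - 59*t^2 + 50*t - 24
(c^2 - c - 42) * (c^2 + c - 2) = c^4 - 45*c^2 - 40*c + 84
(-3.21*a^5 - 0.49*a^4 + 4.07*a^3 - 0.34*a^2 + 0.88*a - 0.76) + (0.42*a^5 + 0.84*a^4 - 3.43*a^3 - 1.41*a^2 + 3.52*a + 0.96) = -2.79*a^5 + 0.35*a^4 + 0.64*a^3 - 1.75*a^2 + 4.4*a + 0.2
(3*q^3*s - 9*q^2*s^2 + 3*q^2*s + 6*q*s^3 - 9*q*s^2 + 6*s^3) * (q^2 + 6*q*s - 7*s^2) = 3*q^5*s + 9*q^4*s^2 + 3*q^4*s - 69*q^3*s^3 + 9*q^3*s^2 + 99*q^2*s^4 - 69*q^2*s^3 - 42*q*s^5 + 99*q*s^4 - 42*s^5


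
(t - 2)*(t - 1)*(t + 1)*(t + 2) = t^4 - 5*t^2 + 4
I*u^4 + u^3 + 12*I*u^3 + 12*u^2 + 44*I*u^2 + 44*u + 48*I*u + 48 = (u + 2)*(u + 4)*(u + 6)*(I*u + 1)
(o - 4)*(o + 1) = o^2 - 3*o - 4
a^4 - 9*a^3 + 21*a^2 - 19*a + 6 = (a - 6)*(a - 1)^3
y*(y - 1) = y^2 - y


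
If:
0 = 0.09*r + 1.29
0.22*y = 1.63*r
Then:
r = -14.33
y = -106.20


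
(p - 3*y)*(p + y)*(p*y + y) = p^3*y - 2*p^2*y^2 + p^2*y - 3*p*y^3 - 2*p*y^2 - 3*y^3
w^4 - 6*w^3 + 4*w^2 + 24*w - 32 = (w - 4)*(w - 2)^2*(w + 2)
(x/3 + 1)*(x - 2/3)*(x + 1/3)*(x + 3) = x^4/3 + 17*x^3/9 + 61*x^2/27 - 13*x/9 - 2/3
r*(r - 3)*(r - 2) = r^3 - 5*r^2 + 6*r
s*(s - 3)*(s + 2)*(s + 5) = s^4 + 4*s^3 - 11*s^2 - 30*s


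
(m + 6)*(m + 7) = m^2 + 13*m + 42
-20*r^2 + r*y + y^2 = (-4*r + y)*(5*r + y)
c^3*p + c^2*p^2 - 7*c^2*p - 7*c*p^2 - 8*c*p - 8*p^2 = (c - 8)*(c + p)*(c*p + p)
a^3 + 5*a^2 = a^2*(a + 5)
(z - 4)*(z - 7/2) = z^2 - 15*z/2 + 14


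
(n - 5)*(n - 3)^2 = n^3 - 11*n^2 + 39*n - 45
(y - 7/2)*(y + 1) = y^2 - 5*y/2 - 7/2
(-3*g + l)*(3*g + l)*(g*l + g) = -9*g^3*l - 9*g^3 + g*l^3 + g*l^2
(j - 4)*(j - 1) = j^2 - 5*j + 4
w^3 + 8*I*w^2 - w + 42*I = (w - 2*I)*(w + 3*I)*(w + 7*I)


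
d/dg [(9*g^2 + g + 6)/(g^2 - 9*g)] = 2*(-41*g^2 - 6*g + 27)/(g^2*(g^2 - 18*g + 81))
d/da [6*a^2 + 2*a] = 12*a + 2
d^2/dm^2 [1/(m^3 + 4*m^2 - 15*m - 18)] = 2*(-(3*m + 4)*(m^3 + 4*m^2 - 15*m - 18) + (3*m^2 + 8*m - 15)^2)/(m^3 + 4*m^2 - 15*m - 18)^3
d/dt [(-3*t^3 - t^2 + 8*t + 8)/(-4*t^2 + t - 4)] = (12*t^4 - 6*t^3 + 67*t^2 + 72*t - 40)/(16*t^4 - 8*t^3 + 33*t^2 - 8*t + 16)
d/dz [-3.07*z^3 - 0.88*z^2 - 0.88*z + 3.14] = -9.21*z^2 - 1.76*z - 0.88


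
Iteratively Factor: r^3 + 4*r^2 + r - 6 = (r + 2)*(r^2 + 2*r - 3) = (r - 1)*(r + 2)*(r + 3)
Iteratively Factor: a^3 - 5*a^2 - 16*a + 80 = (a - 4)*(a^2 - a - 20) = (a - 4)*(a + 4)*(a - 5)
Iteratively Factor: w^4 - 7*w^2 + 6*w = (w - 1)*(w^3 + w^2 - 6*w) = w*(w - 1)*(w^2 + w - 6) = w*(w - 1)*(w + 3)*(w - 2)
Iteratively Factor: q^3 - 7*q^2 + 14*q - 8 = (q - 1)*(q^2 - 6*q + 8) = (q - 4)*(q - 1)*(q - 2)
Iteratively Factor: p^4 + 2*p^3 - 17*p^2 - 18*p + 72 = (p - 3)*(p^3 + 5*p^2 - 2*p - 24) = (p - 3)*(p + 3)*(p^2 + 2*p - 8) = (p - 3)*(p + 3)*(p + 4)*(p - 2)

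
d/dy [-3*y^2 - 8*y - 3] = -6*y - 8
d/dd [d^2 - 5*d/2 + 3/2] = 2*d - 5/2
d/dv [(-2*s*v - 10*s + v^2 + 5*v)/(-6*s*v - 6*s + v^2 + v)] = ((-6*s + 2*v + 1)*(2*s*v + 10*s - v^2 - 5*v) + (2*s - 2*v - 5)*(6*s*v + 6*s - v^2 - v))/(6*s*v + 6*s - v^2 - v)^2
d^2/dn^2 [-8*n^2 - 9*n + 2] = -16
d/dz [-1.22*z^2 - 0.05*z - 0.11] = -2.44*z - 0.05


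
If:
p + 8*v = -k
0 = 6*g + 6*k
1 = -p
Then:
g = 8*v - 1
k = 1 - 8*v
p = -1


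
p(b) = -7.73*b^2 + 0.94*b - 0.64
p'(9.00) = -138.20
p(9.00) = -618.31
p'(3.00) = -45.44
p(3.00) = -67.39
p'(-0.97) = 15.94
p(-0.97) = -8.82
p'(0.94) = -13.59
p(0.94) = -6.59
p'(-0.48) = 8.36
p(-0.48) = -2.87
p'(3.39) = -51.47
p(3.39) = -86.29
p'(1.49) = -22.10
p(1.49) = -16.40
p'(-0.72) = 12.07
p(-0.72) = -5.32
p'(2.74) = -41.42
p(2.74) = -56.10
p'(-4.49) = 70.36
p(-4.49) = -160.70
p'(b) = 0.94 - 15.46*b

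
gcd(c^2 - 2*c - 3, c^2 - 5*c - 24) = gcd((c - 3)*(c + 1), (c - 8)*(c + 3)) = 1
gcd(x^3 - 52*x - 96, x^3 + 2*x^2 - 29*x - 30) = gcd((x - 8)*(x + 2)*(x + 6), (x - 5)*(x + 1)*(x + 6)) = x + 6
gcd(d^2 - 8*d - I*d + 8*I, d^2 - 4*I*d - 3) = d - I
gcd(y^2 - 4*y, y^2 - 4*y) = y^2 - 4*y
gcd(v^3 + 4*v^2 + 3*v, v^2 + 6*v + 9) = v + 3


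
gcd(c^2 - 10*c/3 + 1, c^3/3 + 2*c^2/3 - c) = 1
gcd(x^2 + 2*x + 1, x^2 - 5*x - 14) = 1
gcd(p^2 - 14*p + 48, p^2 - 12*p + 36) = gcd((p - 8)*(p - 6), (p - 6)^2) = p - 6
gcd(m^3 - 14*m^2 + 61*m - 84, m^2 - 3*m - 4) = m - 4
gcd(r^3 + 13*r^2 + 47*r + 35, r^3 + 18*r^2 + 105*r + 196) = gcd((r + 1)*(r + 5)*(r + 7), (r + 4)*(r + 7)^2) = r + 7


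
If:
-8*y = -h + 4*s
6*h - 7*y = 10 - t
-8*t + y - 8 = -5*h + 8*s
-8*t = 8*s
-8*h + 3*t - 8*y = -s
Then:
No Solution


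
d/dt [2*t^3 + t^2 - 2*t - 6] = 6*t^2 + 2*t - 2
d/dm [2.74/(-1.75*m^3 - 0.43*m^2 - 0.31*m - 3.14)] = (14.385*m^2 + 2.3564*m + 0.8494)/(1.75*m^3 + 0.43*m^2 + 0.31*m + 3.14)^2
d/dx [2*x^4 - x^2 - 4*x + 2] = 8*x^3 - 2*x - 4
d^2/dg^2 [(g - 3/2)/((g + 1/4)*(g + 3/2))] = 64*(16*g^3 - 72*g^2 - 144*g - 75)/(512*g^6 + 2688*g^5 + 5280*g^4 + 4760*g^3 + 1980*g^2 + 378*g + 27)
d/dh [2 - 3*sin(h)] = -3*cos(h)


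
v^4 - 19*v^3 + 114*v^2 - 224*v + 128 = (v - 8)^2*(v - 2)*(v - 1)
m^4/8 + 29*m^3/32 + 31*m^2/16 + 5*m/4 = m*(m/4 + 1)*(m/2 + 1)*(m + 5/4)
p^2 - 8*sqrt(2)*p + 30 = (p - 5*sqrt(2))*(p - 3*sqrt(2))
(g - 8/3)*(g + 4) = g^2 + 4*g/3 - 32/3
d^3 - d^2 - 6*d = d*(d - 3)*(d + 2)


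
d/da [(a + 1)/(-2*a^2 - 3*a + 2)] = (2*a^2 + 4*a + 5)/(4*a^4 + 12*a^3 + a^2 - 12*a + 4)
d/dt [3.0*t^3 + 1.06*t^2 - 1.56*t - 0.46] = 9.0*t^2 + 2.12*t - 1.56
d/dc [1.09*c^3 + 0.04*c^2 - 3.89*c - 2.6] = 3.27*c^2 + 0.08*c - 3.89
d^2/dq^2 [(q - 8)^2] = 2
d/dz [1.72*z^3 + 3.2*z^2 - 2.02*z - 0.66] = 5.16*z^2 + 6.4*z - 2.02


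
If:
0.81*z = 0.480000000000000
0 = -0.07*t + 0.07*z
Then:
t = 0.59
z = 0.59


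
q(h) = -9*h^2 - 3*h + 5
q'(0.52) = -12.36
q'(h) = -18*h - 3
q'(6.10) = -112.80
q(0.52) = 1.01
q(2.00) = -37.00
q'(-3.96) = 68.28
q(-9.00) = -697.00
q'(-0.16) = -0.12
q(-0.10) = 5.21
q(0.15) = 4.35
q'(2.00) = -39.00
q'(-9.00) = 159.00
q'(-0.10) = -1.20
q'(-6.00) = 105.00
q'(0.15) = -5.70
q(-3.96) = -124.25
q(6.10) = -348.19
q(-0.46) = 4.48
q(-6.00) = -301.00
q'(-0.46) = 5.28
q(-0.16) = 5.25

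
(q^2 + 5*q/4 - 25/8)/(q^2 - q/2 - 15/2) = (q - 5/4)/(q - 3)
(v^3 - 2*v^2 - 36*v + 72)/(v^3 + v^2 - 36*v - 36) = (v - 2)/(v + 1)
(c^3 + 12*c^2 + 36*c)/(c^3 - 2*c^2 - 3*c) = (c^2 + 12*c + 36)/(c^2 - 2*c - 3)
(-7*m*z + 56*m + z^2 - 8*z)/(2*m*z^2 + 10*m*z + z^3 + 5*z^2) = (-7*m*z + 56*m + z^2 - 8*z)/(z*(2*m*z + 10*m + z^2 + 5*z))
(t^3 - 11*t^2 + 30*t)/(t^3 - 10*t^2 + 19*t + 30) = t/(t + 1)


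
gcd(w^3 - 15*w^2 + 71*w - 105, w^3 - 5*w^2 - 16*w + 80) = w - 5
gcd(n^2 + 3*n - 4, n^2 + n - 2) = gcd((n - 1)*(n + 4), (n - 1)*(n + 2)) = n - 1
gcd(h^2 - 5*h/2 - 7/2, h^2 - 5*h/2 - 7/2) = h^2 - 5*h/2 - 7/2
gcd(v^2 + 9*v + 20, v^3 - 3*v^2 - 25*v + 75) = v + 5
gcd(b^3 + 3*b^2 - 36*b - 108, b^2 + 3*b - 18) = b + 6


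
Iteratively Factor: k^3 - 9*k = (k + 3)*(k^2 - 3*k) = k*(k + 3)*(k - 3)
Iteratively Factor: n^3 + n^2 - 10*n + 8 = (n + 4)*(n^2 - 3*n + 2) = (n - 1)*(n + 4)*(n - 2)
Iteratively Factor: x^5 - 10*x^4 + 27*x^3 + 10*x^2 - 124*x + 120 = (x - 2)*(x^4 - 8*x^3 + 11*x^2 + 32*x - 60) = (x - 5)*(x - 2)*(x^3 - 3*x^2 - 4*x + 12) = (x - 5)*(x - 2)^2*(x^2 - x - 6) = (x - 5)*(x - 2)^2*(x + 2)*(x - 3)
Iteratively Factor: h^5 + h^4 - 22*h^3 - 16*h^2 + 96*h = (h)*(h^4 + h^3 - 22*h^2 - 16*h + 96) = h*(h + 3)*(h^3 - 2*h^2 - 16*h + 32) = h*(h - 2)*(h + 3)*(h^2 - 16) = h*(h - 4)*(h - 2)*(h + 3)*(h + 4)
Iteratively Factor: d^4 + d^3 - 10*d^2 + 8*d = (d - 2)*(d^3 + 3*d^2 - 4*d) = (d - 2)*(d - 1)*(d^2 + 4*d) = (d - 2)*(d - 1)*(d + 4)*(d)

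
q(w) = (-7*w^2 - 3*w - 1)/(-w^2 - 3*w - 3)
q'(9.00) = 0.15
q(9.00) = 5.36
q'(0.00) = 0.67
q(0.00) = 0.33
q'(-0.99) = -15.64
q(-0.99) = 4.84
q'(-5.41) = 1.23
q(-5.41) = 11.82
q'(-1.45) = -25.00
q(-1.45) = 15.11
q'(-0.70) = -6.82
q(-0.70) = 1.68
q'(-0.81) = -9.71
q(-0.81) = 2.58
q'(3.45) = 0.56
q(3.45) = 3.75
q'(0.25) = 1.18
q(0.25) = 0.57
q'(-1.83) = -9.38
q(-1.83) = 22.07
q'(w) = (-14*w - 3)/(-w^2 - 3*w - 3) + (2*w + 3)*(-7*w^2 - 3*w - 1)/(-w^2 - 3*w - 3)^2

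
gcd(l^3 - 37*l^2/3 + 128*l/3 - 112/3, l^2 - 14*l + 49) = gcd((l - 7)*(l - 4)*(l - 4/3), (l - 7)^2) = l - 7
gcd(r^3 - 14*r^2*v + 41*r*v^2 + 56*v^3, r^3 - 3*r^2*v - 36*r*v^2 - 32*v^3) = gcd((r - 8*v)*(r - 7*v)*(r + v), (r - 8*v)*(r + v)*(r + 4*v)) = r^2 - 7*r*v - 8*v^2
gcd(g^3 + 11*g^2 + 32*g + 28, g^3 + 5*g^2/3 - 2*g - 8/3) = g + 2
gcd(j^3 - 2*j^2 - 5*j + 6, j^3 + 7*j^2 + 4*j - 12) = j^2 + j - 2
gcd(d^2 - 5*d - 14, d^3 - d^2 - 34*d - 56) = d^2 - 5*d - 14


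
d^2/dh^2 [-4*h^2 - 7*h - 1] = -8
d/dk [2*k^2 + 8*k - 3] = 4*k + 8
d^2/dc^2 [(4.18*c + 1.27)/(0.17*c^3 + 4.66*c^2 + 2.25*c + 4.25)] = (0.724812*c^5 + 20.308812*c^4 + 194.44222*c^3 + 132.146922*c^2 - 422.31915*c - 117.38845)/(0.004913*c^9 + 0.404022*c^8 + 11.270031*c^7 + 112.257871*c^6 + 169.363275*c^5 + 357.4014*c^4 + 287.97*c^3 + 317.060625*c^2 + 121.921875*c + 76.765625)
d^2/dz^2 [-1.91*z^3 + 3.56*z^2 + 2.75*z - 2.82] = 7.12 - 11.46*z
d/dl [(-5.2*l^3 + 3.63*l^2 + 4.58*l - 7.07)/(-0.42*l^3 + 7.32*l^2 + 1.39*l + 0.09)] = (-36.5394*l^4 - 10.6088*l^3 - 38.7921*l^2 + 104.1582*l + 10.2395)/(0.1764*l^6 - 6.1488*l^5 + 52.4148*l^4 + 20.274*l^3 + 3.2497*l^2 + 0.2502*l + 0.0081)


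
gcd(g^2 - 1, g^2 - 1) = g^2 - 1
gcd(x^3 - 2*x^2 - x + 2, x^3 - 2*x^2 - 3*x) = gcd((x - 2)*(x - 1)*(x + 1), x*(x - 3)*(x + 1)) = x + 1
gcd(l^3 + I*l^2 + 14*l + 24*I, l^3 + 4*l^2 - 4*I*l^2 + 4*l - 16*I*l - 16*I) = l - 4*I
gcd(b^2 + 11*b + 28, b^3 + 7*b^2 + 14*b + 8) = b + 4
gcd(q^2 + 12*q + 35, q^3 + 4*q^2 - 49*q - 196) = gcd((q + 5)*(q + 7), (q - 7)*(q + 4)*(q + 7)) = q + 7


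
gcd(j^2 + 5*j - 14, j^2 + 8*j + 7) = j + 7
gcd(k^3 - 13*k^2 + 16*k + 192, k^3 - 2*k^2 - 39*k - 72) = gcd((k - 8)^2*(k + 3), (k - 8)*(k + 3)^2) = k^2 - 5*k - 24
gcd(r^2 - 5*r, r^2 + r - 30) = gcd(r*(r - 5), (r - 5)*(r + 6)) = r - 5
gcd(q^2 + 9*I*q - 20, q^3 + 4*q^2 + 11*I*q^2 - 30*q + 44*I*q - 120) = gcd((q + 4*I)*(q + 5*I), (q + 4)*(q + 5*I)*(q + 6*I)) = q + 5*I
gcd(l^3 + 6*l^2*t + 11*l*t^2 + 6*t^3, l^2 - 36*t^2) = 1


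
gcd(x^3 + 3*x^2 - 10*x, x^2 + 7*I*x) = x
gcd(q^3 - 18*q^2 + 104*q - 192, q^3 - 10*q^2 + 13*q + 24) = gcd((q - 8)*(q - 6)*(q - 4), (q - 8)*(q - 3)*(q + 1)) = q - 8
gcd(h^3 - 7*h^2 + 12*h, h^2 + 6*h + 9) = 1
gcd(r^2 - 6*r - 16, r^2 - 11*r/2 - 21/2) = 1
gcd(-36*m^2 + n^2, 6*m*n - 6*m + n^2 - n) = 6*m + n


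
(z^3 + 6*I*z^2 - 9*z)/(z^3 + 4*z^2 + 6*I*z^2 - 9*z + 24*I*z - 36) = z/(z + 4)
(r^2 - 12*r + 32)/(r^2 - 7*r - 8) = (r - 4)/(r + 1)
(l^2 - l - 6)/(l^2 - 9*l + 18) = (l + 2)/(l - 6)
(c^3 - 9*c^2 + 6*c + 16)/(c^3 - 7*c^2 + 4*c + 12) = (c - 8)/(c - 6)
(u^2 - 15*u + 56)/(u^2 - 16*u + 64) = (u - 7)/(u - 8)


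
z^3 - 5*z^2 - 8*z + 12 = (z - 6)*(z - 1)*(z + 2)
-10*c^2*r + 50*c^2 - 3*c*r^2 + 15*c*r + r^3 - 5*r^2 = (-5*c + r)*(2*c + r)*(r - 5)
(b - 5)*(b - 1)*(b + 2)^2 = b^4 - 2*b^3 - 15*b^2 - 4*b + 20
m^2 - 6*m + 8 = (m - 4)*(m - 2)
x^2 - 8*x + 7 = (x - 7)*(x - 1)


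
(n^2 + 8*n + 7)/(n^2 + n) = (n + 7)/n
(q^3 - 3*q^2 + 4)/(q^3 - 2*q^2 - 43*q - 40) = (q^2 - 4*q + 4)/(q^2 - 3*q - 40)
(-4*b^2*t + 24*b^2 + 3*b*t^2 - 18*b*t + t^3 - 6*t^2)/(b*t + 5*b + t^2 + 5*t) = (-4*b^2*t + 24*b^2 + 3*b*t^2 - 18*b*t + t^3 - 6*t^2)/(b*t + 5*b + t^2 + 5*t)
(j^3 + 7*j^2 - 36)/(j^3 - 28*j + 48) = (j + 3)/(j - 4)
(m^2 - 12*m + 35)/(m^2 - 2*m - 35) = (m - 5)/(m + 5)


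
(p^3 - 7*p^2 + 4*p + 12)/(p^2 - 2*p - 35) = (-p^3 + 7*p^2 - 4*p - 12)/(-p^2 + 2*p + 35)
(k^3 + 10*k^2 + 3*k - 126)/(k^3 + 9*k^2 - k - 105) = (k + 6)/(k + 5)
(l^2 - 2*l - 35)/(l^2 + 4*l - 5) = (l - 7)/(l - 1)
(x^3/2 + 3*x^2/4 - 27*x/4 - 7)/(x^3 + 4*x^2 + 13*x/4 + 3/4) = (2*x^3 + 3*x^2 - 27*x - 28)/(4*x^3 + 16*x^2 + 13*x + 3)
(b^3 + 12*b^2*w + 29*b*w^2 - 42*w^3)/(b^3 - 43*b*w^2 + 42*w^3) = (-b - 6*w)/(-b + 6*w)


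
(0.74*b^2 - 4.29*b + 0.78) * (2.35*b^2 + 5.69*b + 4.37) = 1.739*b^4 - 5.8709*b^3 - 19.3433*b^2 - 14.3091*b + 3.4086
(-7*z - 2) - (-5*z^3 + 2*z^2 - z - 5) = 5*z^3 - 2*z^2 - 6*z + 3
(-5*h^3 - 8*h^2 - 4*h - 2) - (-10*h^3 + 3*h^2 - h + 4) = 5*h^3 - 11*h^2 - 3*h - 6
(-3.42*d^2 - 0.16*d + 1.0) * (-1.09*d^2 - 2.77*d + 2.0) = 3.7278*d^4 + 9.6478*d^3 - 7.4868*d^2 - 3.09*d + 2.0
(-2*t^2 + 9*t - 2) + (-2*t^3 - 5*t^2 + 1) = -2*t^3 - 7*t^2 + 9*t - 1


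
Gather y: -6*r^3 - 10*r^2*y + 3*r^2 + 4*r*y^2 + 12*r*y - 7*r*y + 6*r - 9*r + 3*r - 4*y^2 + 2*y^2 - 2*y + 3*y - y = -6*r^3 + 3*r^2 + y^2*(4*r - 2) + y*(-10*r^2 + 5*r)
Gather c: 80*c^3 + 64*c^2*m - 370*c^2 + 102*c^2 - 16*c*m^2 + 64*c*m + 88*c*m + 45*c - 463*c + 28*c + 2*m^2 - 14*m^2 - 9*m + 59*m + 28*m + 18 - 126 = 80*c^3 + c^2*(64*m - 268) + c*(-16*m^2 + 152*m - 390) - 12*m^2 + 78*m - 108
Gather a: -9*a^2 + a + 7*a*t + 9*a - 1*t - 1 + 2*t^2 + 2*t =-9*a^2 + a*(7*t + 10) + 2*t^2 + t - 1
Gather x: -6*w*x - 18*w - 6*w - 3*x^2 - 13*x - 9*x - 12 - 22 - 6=-24*w - 3*x^2 + x*(-6*w - 22) - 40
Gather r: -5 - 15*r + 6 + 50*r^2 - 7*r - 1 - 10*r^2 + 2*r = 40*r^2 - 20*r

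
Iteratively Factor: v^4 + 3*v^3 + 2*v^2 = (v)*(v^3 + 3*v^2 + 2*v) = v*(v + 1)*(v^2 + 2*v) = v*(v + 1)*(v + 2)*(v)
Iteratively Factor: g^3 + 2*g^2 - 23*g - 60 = (g - 5)*(g^2 + 7*g + 12) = (g - 5)*(g + 4)*(g + 3)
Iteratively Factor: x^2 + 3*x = (x)*(x + 3)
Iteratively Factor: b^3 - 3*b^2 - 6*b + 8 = (b + 2)*(b^2 - 5*b + 4) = (b - 1)*(b + 2)*(b - 4)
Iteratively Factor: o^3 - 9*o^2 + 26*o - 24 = (o - 2)*(o^2 - 7*o + 12) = (o - 3)*(o - 2)*(o - 4)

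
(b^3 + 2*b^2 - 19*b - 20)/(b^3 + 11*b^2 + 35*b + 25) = (b - 4)/(b + 5)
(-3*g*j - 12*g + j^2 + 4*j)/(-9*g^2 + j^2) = (j + 4)/(3*g + j)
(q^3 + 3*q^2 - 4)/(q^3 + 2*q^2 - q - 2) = (q + 2)/(q + 1)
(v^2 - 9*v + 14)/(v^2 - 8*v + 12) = (v - 7)/(v - 6)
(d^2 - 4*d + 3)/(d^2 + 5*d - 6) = (d - 3)/(d + 6)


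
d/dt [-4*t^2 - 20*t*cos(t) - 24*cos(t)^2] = 20*t*sin(t) - 8*t + 24*sin(2*t) - 20*cos(t)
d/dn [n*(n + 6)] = 2*n + 6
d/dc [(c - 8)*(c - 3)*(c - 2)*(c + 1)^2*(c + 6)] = 6*c^5 - 25*c^4 - 180*c^3 + 471*c^2 + 272*c - 348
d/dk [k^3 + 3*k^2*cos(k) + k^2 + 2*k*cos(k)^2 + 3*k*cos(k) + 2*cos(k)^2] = -3*k^2*sin(k) + 3*k^2 - 3*k*sin(k) - 2*k*sin(2*k) + 6*k*cos(k) + 2*k - 2*sin(2*k) + 3*cos(k) + cos(2*k) + 1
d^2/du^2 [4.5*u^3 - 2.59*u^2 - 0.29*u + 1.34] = 27.0*u - 5.18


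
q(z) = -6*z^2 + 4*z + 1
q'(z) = 4 - 12*z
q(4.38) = -96.59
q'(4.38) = -48.56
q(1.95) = -14.02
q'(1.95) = -19.40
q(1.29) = -3.82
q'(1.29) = -11.48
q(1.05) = -1.42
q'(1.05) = -8.60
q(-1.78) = -25.13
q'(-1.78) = 25.36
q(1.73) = -10.04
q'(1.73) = -16.76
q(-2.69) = -53.18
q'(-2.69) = 36.28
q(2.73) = -32.80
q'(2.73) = -28.76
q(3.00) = -41.00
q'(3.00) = -32.00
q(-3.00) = -65.00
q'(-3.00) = 40.00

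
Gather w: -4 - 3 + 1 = -6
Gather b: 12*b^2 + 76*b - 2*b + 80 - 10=12*b^2 + 74*b + 70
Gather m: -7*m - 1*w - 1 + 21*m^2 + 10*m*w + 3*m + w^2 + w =21*m^2 + m*(10*w - 4) + w^2 - 1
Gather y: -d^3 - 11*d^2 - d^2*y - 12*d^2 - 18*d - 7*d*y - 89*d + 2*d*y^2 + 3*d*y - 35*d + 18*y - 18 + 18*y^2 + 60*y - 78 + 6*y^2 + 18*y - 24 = -d^3 - 23*d^2 - 142*d + y^2*(2*d + 24) + y*(-d^2 - 4*d + 96) - 120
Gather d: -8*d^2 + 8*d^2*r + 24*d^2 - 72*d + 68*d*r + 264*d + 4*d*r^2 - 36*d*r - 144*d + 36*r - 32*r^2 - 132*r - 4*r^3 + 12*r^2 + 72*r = d^2*(8*r + 16) + d*(4*r^2 + 32*r + 48) - 4*r^3 - 20*r^2 - 24*r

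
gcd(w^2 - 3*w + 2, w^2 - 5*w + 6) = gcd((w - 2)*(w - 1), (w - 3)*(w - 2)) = w - 2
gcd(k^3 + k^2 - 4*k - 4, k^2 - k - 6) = k + 2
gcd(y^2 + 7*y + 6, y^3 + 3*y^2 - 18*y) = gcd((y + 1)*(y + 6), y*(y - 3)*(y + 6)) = y + 6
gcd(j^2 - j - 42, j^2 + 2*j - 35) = 1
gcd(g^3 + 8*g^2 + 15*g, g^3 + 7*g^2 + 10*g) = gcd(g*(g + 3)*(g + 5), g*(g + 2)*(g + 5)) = g^2 + 5*g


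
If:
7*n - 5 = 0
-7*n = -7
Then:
No Solution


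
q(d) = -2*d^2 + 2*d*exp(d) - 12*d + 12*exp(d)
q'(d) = 2*d*exp(d) - 4*d + 14*exp(d) - 12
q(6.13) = 10997.21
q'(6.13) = 12028.27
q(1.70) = 58.12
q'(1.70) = 76.45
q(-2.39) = 17.92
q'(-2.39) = -1.60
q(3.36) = 476.03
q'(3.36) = 571.07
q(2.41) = 146.74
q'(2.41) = 187.90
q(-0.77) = 12.90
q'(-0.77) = -3.15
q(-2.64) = 18.22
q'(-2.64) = -0.82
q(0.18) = 12.57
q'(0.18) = 4.47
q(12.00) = 5858740.49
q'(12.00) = 6184622.07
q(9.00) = 242822.52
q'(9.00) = 259250.69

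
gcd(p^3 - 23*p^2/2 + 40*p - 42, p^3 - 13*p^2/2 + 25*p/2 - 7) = p^2 - 11*p/2 + 7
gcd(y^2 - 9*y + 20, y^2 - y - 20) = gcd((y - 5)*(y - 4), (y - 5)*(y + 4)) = y - 5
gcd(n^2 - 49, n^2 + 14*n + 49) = n + 7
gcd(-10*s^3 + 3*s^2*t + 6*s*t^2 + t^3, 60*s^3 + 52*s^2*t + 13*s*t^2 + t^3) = 10*s^2 + 7*s*t + t^2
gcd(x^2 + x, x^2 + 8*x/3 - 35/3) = 1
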